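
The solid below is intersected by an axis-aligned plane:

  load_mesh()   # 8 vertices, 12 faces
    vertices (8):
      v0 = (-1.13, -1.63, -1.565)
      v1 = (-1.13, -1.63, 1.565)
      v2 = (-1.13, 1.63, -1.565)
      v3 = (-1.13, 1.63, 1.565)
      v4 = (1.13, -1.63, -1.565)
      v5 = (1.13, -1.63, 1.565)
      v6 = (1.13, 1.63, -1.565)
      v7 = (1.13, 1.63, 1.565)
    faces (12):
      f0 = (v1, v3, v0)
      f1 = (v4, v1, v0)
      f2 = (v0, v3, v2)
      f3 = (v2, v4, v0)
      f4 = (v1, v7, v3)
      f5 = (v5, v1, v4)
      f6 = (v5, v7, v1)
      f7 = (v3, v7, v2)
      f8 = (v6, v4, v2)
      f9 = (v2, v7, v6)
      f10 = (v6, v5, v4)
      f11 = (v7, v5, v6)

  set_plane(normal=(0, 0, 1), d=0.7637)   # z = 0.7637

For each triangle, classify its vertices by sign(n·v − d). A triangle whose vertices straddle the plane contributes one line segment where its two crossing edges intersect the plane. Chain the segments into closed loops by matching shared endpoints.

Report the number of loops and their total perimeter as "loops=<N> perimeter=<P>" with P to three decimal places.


Straddling triangles (8 of 12):
  (v1,v3,v0) [++-] → (-1.13, 0.795419, 0.7637)–(-1.13, -1.63, 0.7637)  len=2.4254
  (v4,v1,v0) [-+-] → (-0.551426, -1.63, 0.7637)–(-1.13, -1.63, 0.7637)  len=0.5786
  (v0,v3,v2) [-+-] → (-1.13, 0.795419, 0.7637)–(-1.13, 1.63, 0.7637)  len=0.8346
  (v5,v1,v4) [++-] → (-0.551426, -1.63, 0.7637)–(1.13, -1.63, 0.7637)  len=1.6814
  (v3,v7,v2) [++-] → (0.551426, 1.63, 0.7637)–(-1.13, 1.63, 0.7637)  len=1.6814
  (v2,v7,v6) [-+-] → (0.551426, 1.63, 0.7637)–(1.13, 1.63, 0.7637)  len=0.5786
  (v6,v5,v4) [-+-] → (1.13, -0.795419, 0.7637)–(1.13, -1.63, 0.7637)  len=0.8346
  (v7,v5,v6) [++-] → (1.13, -0.795419, 0.7637)–(1.13, 1.63, 0.7637)  len=2.4254

Chained into 1 loop(s):
  loop 1: 8 segments, perimeter = 11.0400
Total perimeter = 11.040

loops=1 perimeter=11.040


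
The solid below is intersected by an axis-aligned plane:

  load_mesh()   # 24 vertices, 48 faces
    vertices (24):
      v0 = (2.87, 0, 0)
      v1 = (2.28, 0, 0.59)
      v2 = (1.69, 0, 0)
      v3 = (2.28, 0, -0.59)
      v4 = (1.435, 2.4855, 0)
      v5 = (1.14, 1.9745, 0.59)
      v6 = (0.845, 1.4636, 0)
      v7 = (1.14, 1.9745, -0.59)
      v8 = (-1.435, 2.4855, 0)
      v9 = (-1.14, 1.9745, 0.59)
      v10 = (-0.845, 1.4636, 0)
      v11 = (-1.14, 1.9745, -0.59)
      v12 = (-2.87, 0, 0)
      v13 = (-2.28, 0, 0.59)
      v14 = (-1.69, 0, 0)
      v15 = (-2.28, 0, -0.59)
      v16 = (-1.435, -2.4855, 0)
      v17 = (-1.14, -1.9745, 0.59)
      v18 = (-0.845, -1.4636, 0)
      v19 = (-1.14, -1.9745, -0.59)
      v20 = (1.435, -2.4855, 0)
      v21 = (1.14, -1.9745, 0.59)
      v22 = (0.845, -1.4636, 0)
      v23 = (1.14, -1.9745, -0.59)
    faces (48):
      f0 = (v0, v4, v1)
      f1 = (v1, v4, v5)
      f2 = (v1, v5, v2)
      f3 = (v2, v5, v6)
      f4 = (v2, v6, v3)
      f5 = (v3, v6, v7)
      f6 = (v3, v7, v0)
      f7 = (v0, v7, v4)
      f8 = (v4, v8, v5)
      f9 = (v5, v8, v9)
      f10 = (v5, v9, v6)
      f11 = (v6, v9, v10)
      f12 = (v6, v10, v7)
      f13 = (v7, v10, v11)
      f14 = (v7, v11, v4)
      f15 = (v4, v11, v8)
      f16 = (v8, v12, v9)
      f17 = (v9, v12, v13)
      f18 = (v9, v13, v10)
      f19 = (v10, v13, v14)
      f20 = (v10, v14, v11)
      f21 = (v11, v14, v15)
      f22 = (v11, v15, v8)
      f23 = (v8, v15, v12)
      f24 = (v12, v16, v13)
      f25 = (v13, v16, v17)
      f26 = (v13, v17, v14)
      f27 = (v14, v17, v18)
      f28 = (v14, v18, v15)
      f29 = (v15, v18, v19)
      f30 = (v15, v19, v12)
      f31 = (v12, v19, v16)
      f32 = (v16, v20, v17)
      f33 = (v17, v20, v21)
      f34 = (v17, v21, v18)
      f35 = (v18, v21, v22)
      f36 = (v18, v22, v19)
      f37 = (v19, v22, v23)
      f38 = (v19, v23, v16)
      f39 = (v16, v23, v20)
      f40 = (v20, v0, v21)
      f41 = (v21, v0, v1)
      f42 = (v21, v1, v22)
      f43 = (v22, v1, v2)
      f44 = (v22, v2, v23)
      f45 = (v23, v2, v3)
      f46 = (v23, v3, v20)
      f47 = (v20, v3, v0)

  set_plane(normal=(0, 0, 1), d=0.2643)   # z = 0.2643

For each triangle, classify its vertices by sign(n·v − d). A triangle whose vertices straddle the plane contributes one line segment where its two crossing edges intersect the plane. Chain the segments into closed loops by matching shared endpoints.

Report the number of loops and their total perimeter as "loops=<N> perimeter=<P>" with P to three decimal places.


loops=2 perimeter=27.360

Straddling triangles (24 of 48):
  (v0,v4,v1) [--+] → (1.81353, 1.37208, 0.2643)–(2.6057, 0, 0.2643)  len=1.5843
  (v1,v4,v5) [+-+] → (1.81353, 1.37208, 0.2643)–(1.30285, 2.25659, 0.2643)  len=1.0213
  (v1,v5,v2) [++-] → (1.44362, 0.884509, 0.2643)–(1.9543, 0, 0.2643)  len=1.0213
  (v2,v5,v6) [-+-] → (1.44362, 0.884509, 0.2643)–(0.97715, 1.69247, 0.2643)  len=0.9329
  (v4,v8,v5) [--+] → (-0.281487, 2.25659, 0.2643)–(1.30285, 2.25659, 0.2643)  len=1.5843
  (v5,v8,v9) [+-+] → (-0.281487, 2.25659, 0.2643)–(-1.30285, 2.25659, 0.2643)  len=1.0214
  (v5,v9,v6) [++-] → (-0.0442127, 1.69247, 0.2643)–(0.97715, 1.69247, 0.2643)  len=1.0214
  (v6,v9,v10) [-+-] → (-0.0442127, 1.69247, 0.2643)–(-0.97715, 1.69247, 0.2643)  len=0.9329
  (v8,v12,v9) [--+] → (-2.09502, 0.884509, 0.2643)–(-1.30285, 2.25659, 0.2643)  len=1.5843
  (v9,v12,v13) [+-+] → (-2.09502, 0.884509, 0.2643)–(-2.6057, 0, 0.2643)  len=1.0213
  (v9,v13,v10) [++-] → (-1.48783, 0.807957, 0.2643)–(-0.97715, 1.69247, 0.2643)  len=1.0213
  (v10,v13,v14) [-+-] → (-1.48783, 0.807957, 0.2643)–(-1.9543, 0, 0.2643)  len=0.9329
  (v12,v16,v13) [--+] → (-1.81353, -1.37208, 0.2643)–(-2.6057, 0, 0.2643)  len=1.5843
  (v13,v16,v17) [+-+] → (-1.81353, -1.37208, 0.2643)–(-1.30285, -2.25659, 0.2643)  len=1.0213
  (v13,v17,v14) [++-] → (-1.44362, -0.884509, 0.2643)–(-1.9543, 0, 0.2643)  len=1.0213
  (v14,v17,v18) [-+-] → (-1.44362, -0.884509, 0.2643)–(-0.97715, -1.69247, 0.2643)  len=0.9329
  (v16,v20,v17) [--+] → (0.281487, -2.25659, 0.2643)–(-1.30285, -2.25659, 0.2643)  len=1.5843
  (v17,v20,v21) [+-+] → (0.281487, -2.25659, 0.2643)–(1.30285, -2.25659, 0.2643)  len=1.0214
  (v17,v21,v18) [++-] → (0.0442127, -1.69247, 0.2643)–(-0.97715, -1.69247, 0.2643)  len=1.0214
  (v18,v21,v22) [-+-] → (0.0442127, -1.69247, 0.2643)–(0.97715, -1.69247, 0.2643)  len=0.9329
  (v20,v0,v21) [--+] → (2.09502, -0.884509, 0.2643)–(1.30285, -2.25659, 0.2643)  len=1.5843
  (v21,v0,v1) [+-+] → (2.09502, -0.884509, 0.2643)–(2.6057, 0, 0.2643)  len=1.0213
  (v21,v1,v22) [++-] → (1.48783, -0.807957, 0.2643)–(0.97715, -1.69247, 0.2643)  len=1.0213
  (v22,v1,v2) [-+-] → (1.48783, -0.807957, 0.2643)–(1.9543, 0, 0.2643)  len=0.9329

Chained into 2 loop(s):
  loop 1: 12 segments, perimeter = 15.6342
  loop 2: 12 segments, perimeter = 11.7258
Total perimeter = 27.360


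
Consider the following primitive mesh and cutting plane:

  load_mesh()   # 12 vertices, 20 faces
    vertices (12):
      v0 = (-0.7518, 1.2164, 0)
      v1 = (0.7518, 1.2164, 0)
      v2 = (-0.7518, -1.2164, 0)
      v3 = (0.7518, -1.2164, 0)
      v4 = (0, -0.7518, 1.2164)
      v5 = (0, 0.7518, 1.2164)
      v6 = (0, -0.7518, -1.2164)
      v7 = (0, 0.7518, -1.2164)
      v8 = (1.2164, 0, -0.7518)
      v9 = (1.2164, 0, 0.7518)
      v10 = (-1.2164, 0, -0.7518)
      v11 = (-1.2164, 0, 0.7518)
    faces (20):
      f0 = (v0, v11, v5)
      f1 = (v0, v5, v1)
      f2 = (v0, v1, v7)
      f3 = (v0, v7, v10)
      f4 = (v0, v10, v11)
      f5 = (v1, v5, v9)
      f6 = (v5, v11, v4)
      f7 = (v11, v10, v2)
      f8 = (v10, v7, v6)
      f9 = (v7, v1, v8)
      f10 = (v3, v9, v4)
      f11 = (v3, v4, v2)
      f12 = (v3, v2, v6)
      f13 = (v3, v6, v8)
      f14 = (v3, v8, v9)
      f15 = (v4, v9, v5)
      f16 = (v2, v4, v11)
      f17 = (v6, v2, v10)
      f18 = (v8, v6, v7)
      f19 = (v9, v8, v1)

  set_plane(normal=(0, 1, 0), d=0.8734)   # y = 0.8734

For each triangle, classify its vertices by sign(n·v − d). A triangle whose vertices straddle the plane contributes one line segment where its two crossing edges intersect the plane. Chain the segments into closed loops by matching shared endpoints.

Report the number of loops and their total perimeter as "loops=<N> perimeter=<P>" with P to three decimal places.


loops=1 perimeter=5.516

Straddling triangles (8 of 20):
  (v0,v11,v5) [+--] → (-0.882808, 0.8734, 0.211992)–(-0.196769, 0.8734, 0.898031)  len=0.9702
  (v0,v5,v1) [+-+] → (-0.196769, 0.8734, 0.898031)–(0.196769, 0.8734, 0.898031)  len=0.3935
  (v0,v1,v7) [++-] → (0.196769, 0.8734, -0.898031)–(-0.196769, 0.8734, -0.898031)  len=0.3935
  (v0,v7,v10) [+--] → (-0.196769, 0.8734, -0.898031)–(-0.882808, 0.8734, -0.211992)  len=0.9702
  (v0,v10,v11) [+--] → (-0.882808, 0.8734, -0.211992)–(-0.882808, 0.8734, 0.211992)  len=0.4240
  (v1,v5,v9) [+--] → (0.196769, 0.8734, 0.898031)–(0.882808, 0.8734, 0.211992)  len=0.9702
  (v7,v1,v8) [-+-] → (0.196769, 0.8734, -0.898031)–(0.882808, 0.8734, -0.211992)  len=0.9702
  (v9,v8,v1) [--+] → (0.882808, 0.8734, -0.211992)–(0.882808, 0.8734, 0.211992)  len=0.4240

Chained into 1 loop(s):
  loop 1: 8 segments, perimeter = 5.5159
Total perimeter = 5.516


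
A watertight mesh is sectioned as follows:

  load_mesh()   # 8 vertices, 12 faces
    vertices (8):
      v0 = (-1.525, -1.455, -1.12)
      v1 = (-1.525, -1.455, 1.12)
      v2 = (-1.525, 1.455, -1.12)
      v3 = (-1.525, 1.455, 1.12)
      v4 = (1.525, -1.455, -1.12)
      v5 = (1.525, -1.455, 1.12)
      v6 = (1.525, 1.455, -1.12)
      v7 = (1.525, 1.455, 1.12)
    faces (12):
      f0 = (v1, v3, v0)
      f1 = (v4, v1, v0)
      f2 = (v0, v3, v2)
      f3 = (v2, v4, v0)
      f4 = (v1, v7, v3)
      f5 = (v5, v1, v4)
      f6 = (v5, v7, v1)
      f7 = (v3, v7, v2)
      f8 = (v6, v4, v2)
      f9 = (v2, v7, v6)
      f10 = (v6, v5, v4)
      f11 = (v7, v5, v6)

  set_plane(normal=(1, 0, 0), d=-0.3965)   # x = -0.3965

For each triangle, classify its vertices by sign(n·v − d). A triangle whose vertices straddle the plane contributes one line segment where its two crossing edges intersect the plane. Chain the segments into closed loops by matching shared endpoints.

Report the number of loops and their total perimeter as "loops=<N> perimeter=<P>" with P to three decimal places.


Straddling triangles (8 of 12):
  (v4,v1,v0) [+--] → (-0.3965, -1.455, 0.2912)–(-0.3965, -1.455, -1.12)  len=1.4112
  (v2,v4,v0) [-+-] → (-0.3965, 0.3783, -1.12)–(-0.3965, -1.455, -1.12)  len=1.8333
  (v1,v7,v3) [-+-] → (-0.3965, -0.3783, 1.12)–(-0.3965, 1.455, 1.12)  len=1.8333
  (v5,v1,v4) [+-+] → (-0.3965, -1.455, 1.12)–(-0.3965, -1.455, 0.2912)  len=0.8288
  (v5,v7,v1) [++-] → (-0.3965, -0.3783, 1.12)–(-0.3965, -1.455, 1.12)  len=1.0767
  (v3,v7,v2) [-+-] → (-0.3965, 1.455, 1.12)–(-0.3965, 1.455, -0.2912)  len=1.4112
  (v6,v4,v2) [++-] → (-0.3965, 0.3783, -1.12)–(-0.3965, 1.455, -1.12)  len=1.0767
  (v2,v7,v6) [-++] → (-0.3965, 1.455, -0.2912)–(-0.3965, 1.455, -1.12)  len=0.8288

Chained into 1 loop(s):
  loop 1: 8 segments, perimeter = 10.3000
Total perimeter = 10.300

loops=1 perimeter=10.300


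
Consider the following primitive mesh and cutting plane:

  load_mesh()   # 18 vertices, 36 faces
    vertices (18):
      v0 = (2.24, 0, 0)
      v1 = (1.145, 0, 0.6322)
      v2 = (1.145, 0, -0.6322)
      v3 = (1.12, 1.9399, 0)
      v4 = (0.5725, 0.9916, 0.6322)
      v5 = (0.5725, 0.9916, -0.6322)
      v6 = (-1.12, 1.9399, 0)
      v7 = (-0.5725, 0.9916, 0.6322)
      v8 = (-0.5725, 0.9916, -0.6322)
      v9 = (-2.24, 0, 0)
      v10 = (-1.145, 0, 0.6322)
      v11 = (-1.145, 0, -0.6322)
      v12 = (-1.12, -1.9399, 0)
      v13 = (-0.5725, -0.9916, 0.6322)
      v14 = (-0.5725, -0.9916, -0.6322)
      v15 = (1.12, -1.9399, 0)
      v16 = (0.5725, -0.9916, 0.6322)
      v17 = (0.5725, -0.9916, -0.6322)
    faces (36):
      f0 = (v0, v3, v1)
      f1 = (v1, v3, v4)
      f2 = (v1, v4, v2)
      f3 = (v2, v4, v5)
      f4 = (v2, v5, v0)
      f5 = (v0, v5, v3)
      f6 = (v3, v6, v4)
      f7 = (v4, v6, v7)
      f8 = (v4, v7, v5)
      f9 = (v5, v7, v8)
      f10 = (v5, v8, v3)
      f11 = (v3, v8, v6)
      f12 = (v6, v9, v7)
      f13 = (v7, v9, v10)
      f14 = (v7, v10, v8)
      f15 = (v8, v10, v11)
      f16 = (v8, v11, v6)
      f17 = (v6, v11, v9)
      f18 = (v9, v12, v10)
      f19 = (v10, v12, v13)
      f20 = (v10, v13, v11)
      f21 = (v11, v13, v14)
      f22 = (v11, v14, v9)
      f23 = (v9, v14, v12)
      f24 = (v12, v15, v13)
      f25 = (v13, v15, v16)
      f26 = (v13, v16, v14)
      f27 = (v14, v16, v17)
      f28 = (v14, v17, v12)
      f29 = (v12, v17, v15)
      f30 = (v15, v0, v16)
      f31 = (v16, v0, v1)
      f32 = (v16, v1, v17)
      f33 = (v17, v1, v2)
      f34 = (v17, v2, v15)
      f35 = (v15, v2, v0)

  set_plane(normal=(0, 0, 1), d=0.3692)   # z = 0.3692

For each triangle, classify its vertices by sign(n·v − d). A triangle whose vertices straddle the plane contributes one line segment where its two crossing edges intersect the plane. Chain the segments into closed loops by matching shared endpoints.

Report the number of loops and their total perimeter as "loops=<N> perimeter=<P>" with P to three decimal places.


loops=2 perimeter=16.473

Straddling triangles (24 of 36):
  (v0,v3,v1) [--+] → (1.1346, 0.807013, 0.3692)–(1.60053, 0, 0.3692)  len=0.9319
  (v1,v3,v4) [+-+] → (1.1346, 0.807013, 0.3692)–(0.800264, 1.3861, 0.3692)  len=0.6687
  (v1,v4,v2) [++-] → (0.691582, 0.785343, 0.3692)–(1.145, 0, 0.3692)  len=0.9068
  (v2,v4,v5) [-+-] → (0.691582, 0.785343, 0.3692)–(0.5725, 0.9916, 0.3692)  len=0.2382
  (v3,v6,v4) [--+] → (-0.131593, 1.3861, 0.3692)–(0.800264, 1.3861, 0.3692)  len=0.9319
  (v4,v6,v7) [+-+] → (-0.131593, 1.3861, 0.3692)–(-0.800264, 1.3861, 0.3692)  len=0.6687
  (v4,v7,v5) [++-] → (-0.334336, 0.9916, 0.3692)–(0.5725, 0.9916, 0.3692)  len=0.9068
  (v5,v7,v8) [-+-] → (-0.334336, 0.9916, 0.3692)–(-0.5725, 0.9916, 0.3692)  len=0.2382
  (v6,v9,v7) [--+] → (-1.26619, 0.579087, 0.3692)–(-0.800264, 1.3861, 0.3692)  len=0.9319
  (v7,v9,v10) [+-+] → (-1.26619, 0.579087, 0.3692)–(-1.60053, 0, 0.3692)  len=0.6687
  (v7,v10,v8) [++-] → (-1.02592, 0.206257, 0.3692)–(-0.5725, 0.9916, 0.3692)  len=0.9068
  (v8,v10,v11) [-+-] → (-1.02592, 0.206257, 0.3692)–(-1.145, 0, 0.3692)  len=0.2382
  (v9,v12,v10) [--+] → (-1.1346, -0.807013, 0.3692)–(-1.60053, 0, 0.3692)  len=0.9319
  (v10,v12,v13) [+-+] → (-1.1346, -0.807013, 0.3692)–(-0.800264, -1.3861, 0.3692)  len=0.6687
  (v10,v13,v11) [++-] → (-0.691582, -0.785343, 0.3692)–(-1.145, 0, 0.3692)  len=0.9068
  (v11,v13,v14) [-+-] → (-0.691582, -0.785343, 0.3692)–(-0.5725, -0.9916, 0.3692)  len=0.2382
  (v12,v15,v13) [--+] → (0.131593, -1.3861, 0.3692)–(-0.800264, -1.3861, 0.3692)  len=0.9319
  (v13,v15,v16) [+-+] → (0.131593, -1.3861, 0.3692)–(0.800264, -1.3861, 0.3692)  len=0.6687
  (v13,v16,v14) [++-] → (0.334336, -0.9916, 0.3692)–(-0.5725, -0.9916, 0.3692)  len=0.9068
  (v14,v16,v17) [-+-] → (0.334336, -0.9916, 0.3692)–(0.5725, -0.9916, 0.3692)  len=0.2382
  (v15,v0,v16) [--+] → (1.26619, -0.579087, 0.3692)–(0.800264, -1.3861, 0.3692)  len=0.9319
  (v16,v0,v1) [+-+] → (1.26619, -0.579087, 0.3692)–(1.60053, 0, 0.3692)  len=0.6687
  (v16,v1,v17) [++-] → (1.02592, -0.206257, 0.3692)–(0.5725, -0.9916, 0.3692)  len=0.9068
  (v17,v1,v2) [-+-] → (1.02592, -0.206257, 0.3692)–(1.145, 0, 0.3692)  len=0.2382

Chained into 2 loop(s):
  loop 1: 12 segments, perimeter = 9.6032
  loop 2: 12 segments, perimeter = 6.8700
Total perimeter = 16.473


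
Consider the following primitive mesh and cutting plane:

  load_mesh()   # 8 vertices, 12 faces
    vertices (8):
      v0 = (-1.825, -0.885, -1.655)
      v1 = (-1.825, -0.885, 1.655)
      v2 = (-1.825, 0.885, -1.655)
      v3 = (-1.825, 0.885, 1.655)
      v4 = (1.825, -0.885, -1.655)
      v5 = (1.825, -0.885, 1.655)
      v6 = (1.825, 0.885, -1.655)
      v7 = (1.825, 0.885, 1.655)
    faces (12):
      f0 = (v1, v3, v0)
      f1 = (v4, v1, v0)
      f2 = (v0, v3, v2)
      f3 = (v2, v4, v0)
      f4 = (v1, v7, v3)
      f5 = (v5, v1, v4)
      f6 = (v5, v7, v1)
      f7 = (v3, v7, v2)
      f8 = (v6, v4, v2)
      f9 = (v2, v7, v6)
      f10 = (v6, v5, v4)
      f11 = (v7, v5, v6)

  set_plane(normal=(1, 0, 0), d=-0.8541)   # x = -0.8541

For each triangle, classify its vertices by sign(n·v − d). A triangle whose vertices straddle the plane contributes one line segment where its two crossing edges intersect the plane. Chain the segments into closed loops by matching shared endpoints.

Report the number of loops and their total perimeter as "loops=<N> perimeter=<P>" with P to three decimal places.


loops=1 perimeter=10.160

Straddling triangles (8 of 12):
  (v4,v1,v0) [+--] → (-0.8541, -0.885, 0.77454)–(-0.8541, -0.885, -1.655)  len=2.4295
  (v2,v4,v0) [-+-] → (-0.8541, 0.41418, -1.655)–(-0.8541, -0.885, -1.655)  len=1.2992
  (v1,v7,v3) [-+-] → (-0.8541, -0.41418, 1.655)–(-0.8541, 0.885, 1.655)  len=1.2992
  (v5,v1,v4) [+-+] → (-0.8541, -0.885, 1.655)–(-0.8541, -0.885, 0.77454)  len=0.8805
  (v5,v7,v1) [++-] → (-0.8541, -0.41418, 1.655)–(-0.8541, -0.885, 1.655)  len=0.4708
  (v3,v7,v2) [-+-] → (-0.8541, 0.885, 1.655)–(-0.8541, 0.885, -0.77454)  len=2.4295
  (v6,v4,v2) [++-] → (-0.8541, 0.41418, -1.655)–(-0.8541, 0.885, -1.655)  len=0.4708
  (v2,v7,v6) [-++] → (-0.8541, 0.885, -0.77454)–(-0.8541, 0.885, -1.655)  len=0.8805

Chained into 1 loop(s):
  loop 1: 8 segments, perimeter = 10.1600
Total perimeter = 10.160


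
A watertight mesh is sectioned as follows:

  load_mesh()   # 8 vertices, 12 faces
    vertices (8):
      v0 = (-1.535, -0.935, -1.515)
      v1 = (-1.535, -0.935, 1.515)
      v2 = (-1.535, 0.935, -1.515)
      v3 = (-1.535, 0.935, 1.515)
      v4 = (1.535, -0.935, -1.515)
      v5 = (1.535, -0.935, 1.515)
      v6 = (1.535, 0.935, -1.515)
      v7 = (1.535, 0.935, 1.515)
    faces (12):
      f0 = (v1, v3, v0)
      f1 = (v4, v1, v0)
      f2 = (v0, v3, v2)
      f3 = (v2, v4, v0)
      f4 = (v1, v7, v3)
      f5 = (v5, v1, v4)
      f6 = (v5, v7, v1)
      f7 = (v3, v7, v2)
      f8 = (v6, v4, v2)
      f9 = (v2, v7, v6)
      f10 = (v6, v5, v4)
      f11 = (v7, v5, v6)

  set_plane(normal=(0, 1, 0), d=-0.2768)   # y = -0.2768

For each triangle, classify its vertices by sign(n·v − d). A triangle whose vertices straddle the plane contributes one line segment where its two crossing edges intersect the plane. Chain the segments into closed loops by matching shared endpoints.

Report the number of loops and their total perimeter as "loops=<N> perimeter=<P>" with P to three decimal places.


Straddling triangles (8 of 12):
  (v1,v3,v0) [-+-] → (-1.535, -0.2768, 1.515)–(-1.535, -0.2768, -0.448505)  len=1.9635
  (v0,v3,v2) [-++] → (-1.535, -0.2768, -0.448505)–(-1.535, -0.2768, -1.515)  len=1.0665
  (v2,v4,v0) [+--] → (0.454426, -0.2768, -1.515)–(-1.535, -0.2768, -1.515)  len=1.9894
  (v1,v7,v3) [-++] → (-0.454426, -0.2768, 1.515)–(-1.535, -0.2768, 1.515)  len=1.0806
  (v5,v7,v1) [-+-] → (1.535, -0.2768, 1.515)–(-0.454426, -0.2768, 1.515)  len=1.9894
  (v6,v4,v2) [+-+] → (1.535, -0.2768, -1.515)–(0.454426, -0.2768, -1.515)  len=1.0806
  (v6,v5,v4) [+--] → (1.535, -0.2768, 0.448505)–(1.535, -0.2768, -1.515)  len=1.9635
  (v7,v5,v6) [+-+] → (1.535, -0.2768, 1.515)–(1.535, -0.2768, 0.448505)  len=1.0665

Chained into 1 loop(s):
  loop 1: 8 segments, perimeter = 12.2000
Total perimeter = 12.200

loops=1 perimeter=12.200


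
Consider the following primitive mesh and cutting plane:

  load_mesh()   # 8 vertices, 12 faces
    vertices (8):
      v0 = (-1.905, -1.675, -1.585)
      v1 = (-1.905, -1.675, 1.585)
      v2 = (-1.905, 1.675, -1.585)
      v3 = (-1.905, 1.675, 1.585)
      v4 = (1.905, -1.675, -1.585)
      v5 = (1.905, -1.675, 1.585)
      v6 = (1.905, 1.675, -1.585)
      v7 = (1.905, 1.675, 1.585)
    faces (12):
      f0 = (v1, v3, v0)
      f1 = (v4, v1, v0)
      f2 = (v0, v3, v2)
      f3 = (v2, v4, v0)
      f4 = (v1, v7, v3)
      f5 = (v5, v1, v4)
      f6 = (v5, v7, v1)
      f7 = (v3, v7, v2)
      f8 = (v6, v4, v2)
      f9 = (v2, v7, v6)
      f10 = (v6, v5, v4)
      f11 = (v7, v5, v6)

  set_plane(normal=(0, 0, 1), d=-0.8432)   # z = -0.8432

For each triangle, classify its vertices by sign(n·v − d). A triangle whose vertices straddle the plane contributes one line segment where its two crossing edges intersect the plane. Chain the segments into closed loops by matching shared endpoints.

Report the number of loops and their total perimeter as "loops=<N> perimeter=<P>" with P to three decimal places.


Straddling triangles (8 of 12):
  (v1,v3,v0) [++-] → (-1.905, -0.891079, -0.8432)–(-1.905, -1.675, -0.8432)  len=0.7839
  (v4,v1,v0) [-+-] → (1.01344, -1.675, -0.8432)–(-1.905, -1.675, -0.8432)  len=2.9184
  (v0,v3,v2) [-+-] → (-1.905, -0.891079, -0.8432)–(-1.905, 1.675, -0.8432)  len=2.5661
  (v5,v1,v4) [++-] → (1.01344, -1.675, -0.8432)–(1.905, -1.675, -0.8432)  len=0.8916
  (v3,v7,v2) [++-] → (-1.01344, 1.675, -0.8432)–(-1.905, 1.675, -0.8432)  len=0.8916
  (v2,v7,v6) [-+-] → (-1.01344, 1.675, -0.8432)–(1.905, 1.675, -0.8432)  len=2.9184
  (v6,v5,v4) [-+-] → (1.905, 0.891079, -0.8432)–(1.905, -1.675, -0.8432)  len=2.5661
  (v7,v5,v6) [++-] → (1.905, 0.891079, -0.8432)–(1.905, 1.675, -0.8432)  len=0.7839

Chained into 1 loop(s):
  loop 1: 8 segments, perimeter = 14.3200
Total perimeter = 14.320

loops=1 perimeter=14.320


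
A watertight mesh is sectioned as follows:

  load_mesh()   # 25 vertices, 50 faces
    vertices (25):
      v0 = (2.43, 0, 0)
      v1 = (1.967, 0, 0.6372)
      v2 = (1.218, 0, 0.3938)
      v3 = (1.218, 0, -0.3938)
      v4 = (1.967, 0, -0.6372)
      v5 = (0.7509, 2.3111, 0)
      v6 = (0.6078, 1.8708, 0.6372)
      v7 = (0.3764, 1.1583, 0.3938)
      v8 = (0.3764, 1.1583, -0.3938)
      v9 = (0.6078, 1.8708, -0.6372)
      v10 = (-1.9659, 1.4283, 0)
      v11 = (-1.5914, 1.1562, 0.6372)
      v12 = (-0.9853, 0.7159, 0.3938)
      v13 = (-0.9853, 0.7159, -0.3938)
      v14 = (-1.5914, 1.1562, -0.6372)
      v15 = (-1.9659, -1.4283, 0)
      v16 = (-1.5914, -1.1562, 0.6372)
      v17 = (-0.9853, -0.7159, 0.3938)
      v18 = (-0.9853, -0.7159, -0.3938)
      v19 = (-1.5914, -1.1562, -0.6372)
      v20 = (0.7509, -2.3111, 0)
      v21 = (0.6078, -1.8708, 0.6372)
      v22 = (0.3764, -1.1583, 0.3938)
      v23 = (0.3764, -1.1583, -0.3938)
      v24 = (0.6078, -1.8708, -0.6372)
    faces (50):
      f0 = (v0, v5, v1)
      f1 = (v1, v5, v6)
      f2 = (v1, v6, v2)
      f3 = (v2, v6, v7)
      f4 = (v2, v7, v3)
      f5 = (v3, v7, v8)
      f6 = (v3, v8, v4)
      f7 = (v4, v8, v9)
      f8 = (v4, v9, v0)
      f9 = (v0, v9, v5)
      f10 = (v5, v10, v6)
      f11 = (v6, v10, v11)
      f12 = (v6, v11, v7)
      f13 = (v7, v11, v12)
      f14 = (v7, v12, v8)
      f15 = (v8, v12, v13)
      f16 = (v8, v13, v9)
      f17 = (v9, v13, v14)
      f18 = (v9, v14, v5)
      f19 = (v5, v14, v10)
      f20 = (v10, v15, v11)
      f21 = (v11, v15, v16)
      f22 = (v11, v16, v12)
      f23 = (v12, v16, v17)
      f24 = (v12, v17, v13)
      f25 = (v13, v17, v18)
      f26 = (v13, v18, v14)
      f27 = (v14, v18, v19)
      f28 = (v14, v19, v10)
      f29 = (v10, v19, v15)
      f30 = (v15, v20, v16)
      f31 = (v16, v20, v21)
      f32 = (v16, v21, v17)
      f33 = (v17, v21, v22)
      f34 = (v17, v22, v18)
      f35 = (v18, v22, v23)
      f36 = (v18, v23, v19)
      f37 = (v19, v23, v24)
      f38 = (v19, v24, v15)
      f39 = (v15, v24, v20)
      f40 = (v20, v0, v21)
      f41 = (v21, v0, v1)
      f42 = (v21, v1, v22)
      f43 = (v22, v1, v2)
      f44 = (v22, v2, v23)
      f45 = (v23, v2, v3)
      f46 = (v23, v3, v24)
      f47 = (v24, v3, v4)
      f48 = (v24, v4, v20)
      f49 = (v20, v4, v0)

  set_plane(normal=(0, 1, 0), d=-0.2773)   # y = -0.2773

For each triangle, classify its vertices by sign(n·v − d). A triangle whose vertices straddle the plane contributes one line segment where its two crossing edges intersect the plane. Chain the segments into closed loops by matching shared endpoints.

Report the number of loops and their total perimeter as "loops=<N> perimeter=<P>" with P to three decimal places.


loops=2 perimeter=7.510

Straddling triangles (20 of 50):
  (v10,v15,v11) [+-+] → (-1.9659, -0.2773, 0)–(-1.79912, -0.2773, 0.283775)  len=0.3292
  (v11,v15,v16) [+--] → (-1.79912, -0.2773, 0.283775)–(-1.5914, -0.2773, 0.6372)  len=0.4099
  (v11,v16,v12) [+-+] → (-1.5914, -0.2773, 0.6372)–(-1.30685, -0.2773, 0.52293)  len=0.3066
  (v12,v16,v17) [+--] → (-1.30685, -0.2773, 0.52293)–(-0.9853, -0.2773, 0.3938)  len=0.3465
  (v12,v17,v13) [+-+] → (-0.9853, -0.2773, 0.3938)–(-0.9853, -0.2773, 0.152536)  len=0.2413
  (v13,v17,v18) [+--] → (-0.9853, -0.2773, 0.152536)–(-0.9853, -0.2773, -0.3938)  len=0.5463
  (v13,v18,v14) [+-+] → (-0.9853, -0.2773, -0.3938)–(-1.1273, -0.2773, -0.450824)  len=0.1530
  (v14,v18,v19) [+--] → (-1.1273, -0.2773, -0.450824)–(-1.5914, -0.2773, -0.6372)  len=0.5001
  (v14,v19,v10) [+-+] → (-1.5914, -0.2773, -0.6372)–(-1.71875, -0.2773, -0.42051)  len=0.2513
  (v10,v19,v15) [+--] → (-1.71875, -0.2773, -0.42051)–(-1.9659, -0.2773, 0)  len=0.4878
  (v20,v0,v21) [-+-] → (2.22853, -0.2773, 0)–(2.1599, -0.2773, 0.0944492)  len=0.1167
  (v21,v0,v1) [-++] → (2.1599, -0.2773, 0.0944492)–(1.76553, -0.2773, 0.6372)  len=0.6709
  (v21,v1,v22) [-+-] → (1.76553, -0.2773, 0.6372)–(1.58621, -0.2773, 0.578929)  len=0.1886
  (v22,v1,v2) [-++] → (1.58621, -0.2773, 0.578929)–(1.01652, -0.2773, 0.3938)  len=0.5990
  (v22,v2,v23) [-+-] → (1.01652, -0.2773, 0.3938)–(1.01652, -0.2773, 0.205247)  len=0.1886
  (v23,v2,v3) [-++] → (1.01652, -0.2773, 0.205247)–(1.01652, -0.2773, -0.3938)  len=0.5990
  (v23,v3,v24) [-+-] → (1.01652, -0.2773, -0.3938)–(1.12755, -0.2773, -0.429878)  len=0.1167
  (v24,v3,v4) [-++] → (1.12755, -0.2773, -0.429878)–(1.76553, -0.2773, -0.6372)  len=0.6708
  (v24,v4,v20) [-+-] → (1.76553, -0.2773, -0.6372)–(1.82108, -0.2773, -0.560745)  len=0.0945
  (v20,v4,v0) [-++] → (1.82108, -0.2773, -0.560745)–(2.22853, -0.2773, 0)  len=0.6931

Chained into 2 loop(s):
  loop 1: 10 segments, perimeter = 3.5721
  loop 2: 10 segments, perimeter = 3.9380
Total perimeter = 7.510


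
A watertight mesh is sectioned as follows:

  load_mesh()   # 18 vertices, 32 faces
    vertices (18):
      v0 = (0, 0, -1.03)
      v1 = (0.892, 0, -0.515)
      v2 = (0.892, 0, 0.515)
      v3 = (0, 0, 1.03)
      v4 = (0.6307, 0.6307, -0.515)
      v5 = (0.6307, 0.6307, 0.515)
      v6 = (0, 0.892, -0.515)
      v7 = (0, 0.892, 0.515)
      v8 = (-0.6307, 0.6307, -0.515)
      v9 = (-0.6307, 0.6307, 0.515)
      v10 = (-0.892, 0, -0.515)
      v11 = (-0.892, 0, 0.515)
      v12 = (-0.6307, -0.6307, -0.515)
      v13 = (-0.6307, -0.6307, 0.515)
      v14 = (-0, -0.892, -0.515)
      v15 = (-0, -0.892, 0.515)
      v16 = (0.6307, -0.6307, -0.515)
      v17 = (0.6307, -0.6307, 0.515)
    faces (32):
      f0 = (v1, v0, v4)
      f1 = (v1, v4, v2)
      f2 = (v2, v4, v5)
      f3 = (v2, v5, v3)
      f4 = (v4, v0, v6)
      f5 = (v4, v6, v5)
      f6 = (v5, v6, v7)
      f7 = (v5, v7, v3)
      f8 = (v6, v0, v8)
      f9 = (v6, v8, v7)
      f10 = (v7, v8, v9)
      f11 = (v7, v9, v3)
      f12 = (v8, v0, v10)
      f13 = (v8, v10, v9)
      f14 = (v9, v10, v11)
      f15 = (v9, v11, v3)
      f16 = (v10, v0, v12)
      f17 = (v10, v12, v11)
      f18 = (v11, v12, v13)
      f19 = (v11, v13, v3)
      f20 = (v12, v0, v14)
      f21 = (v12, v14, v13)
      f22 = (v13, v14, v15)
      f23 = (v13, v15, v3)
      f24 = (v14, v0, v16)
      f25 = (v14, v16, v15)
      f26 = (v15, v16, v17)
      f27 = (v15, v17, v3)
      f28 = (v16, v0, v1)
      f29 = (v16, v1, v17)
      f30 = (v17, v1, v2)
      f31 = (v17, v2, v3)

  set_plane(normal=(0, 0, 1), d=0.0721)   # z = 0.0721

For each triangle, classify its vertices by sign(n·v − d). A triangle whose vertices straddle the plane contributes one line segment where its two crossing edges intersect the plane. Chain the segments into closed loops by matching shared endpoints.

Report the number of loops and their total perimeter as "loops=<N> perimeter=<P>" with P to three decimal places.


Straddling triangles (16 of 32):
  (v1,v4,v2) [--+] → (0.779641, 0.271201, 0.0721)–(0.892, 0, 0.0721)  len=0.2936
  (v2,v4,v5) [+-+] → (0.779641, 0.271201, 0.0721)–(0.6307, 0.6307, 0.0721)  len=0.3891
  (v4,v6,v5) [--+] → (0.359499, 0.743059, 0.0721)–(0.6307, 0.6307, 0.0721)  len=0.2936
  (v5,v6,v7) [+-+] → (0.359499, 0.743059, 0.0721)–(0, 0.892, 0.0721)  len=0.3891
  (v6,v8,v7) [--+] → (-0.271201, 0.779641, 0.0721)–(0, 0.892, 0.0721)  len=0.2936
  (v7,v8,v9) [+-+] → (-0.271201, 0.779641, 0.0721)–(-0.6307, 0.6307, 0.0721)  len=0.3891
  (v8,v10,v9) [--+] → (-0.743059, 0.359499, 0.0721)–(-0.6307, 0.6307, 0.0721)  len=0.2936
  (v9,v10,v11) [+-+] → (-0.743059, 0.359499, 0.0721)–(-0.892, 0, 0.0721)  len=0.3891
  (v10,v12,v11) [--+] → (-0.779641, -0.271201, 0.0721)–(-0.892, 0, 0.0721)  len=0.2936
  (v11,v12,v13) [+-+] → (-0.779641, -0.271201, 0.0721)–(-0.6307, -0.6307, 0.0721)  len=0.3891
  (v12,v14,v13) [--+] → (-0.359499, -0.743059, 0.0721)–(-0.6307, -0.6307, 0.0721)  len=0.2936
  (v13,v14,v15) [+-+] → (-0.359499, -0.743059, 0.0721)–(0, -0.892, 0.0721)  len=0.3891
  (v14,v16,v15) [--+] → (0.271201, -0.779641, 0.0721)–(0, -0.892, 0.0721)  len=0.2936
  (v15,v16,v17) [+-+] → (0.271201, -0.779641, 0.0721)–(0.6307, -0.6307, 0.0721)  len=0.3891
  (v16,v1,v17) [--+] → (0.743059, -0.359499, 0.0721)–(0.6307, -0.6307, 0.0721)  len=0.2936
  (v17,v1,v2) [+-+] → (0.743059, -0.359499, 0.0721)–(0.892, 0, 0.0721)  len=0.3891

Chained into 1 loop(s):
  loop 1: 16 segments, perimeter = 5.4615
Total perimeter = 5.461

loops=1 perimeter=5.461


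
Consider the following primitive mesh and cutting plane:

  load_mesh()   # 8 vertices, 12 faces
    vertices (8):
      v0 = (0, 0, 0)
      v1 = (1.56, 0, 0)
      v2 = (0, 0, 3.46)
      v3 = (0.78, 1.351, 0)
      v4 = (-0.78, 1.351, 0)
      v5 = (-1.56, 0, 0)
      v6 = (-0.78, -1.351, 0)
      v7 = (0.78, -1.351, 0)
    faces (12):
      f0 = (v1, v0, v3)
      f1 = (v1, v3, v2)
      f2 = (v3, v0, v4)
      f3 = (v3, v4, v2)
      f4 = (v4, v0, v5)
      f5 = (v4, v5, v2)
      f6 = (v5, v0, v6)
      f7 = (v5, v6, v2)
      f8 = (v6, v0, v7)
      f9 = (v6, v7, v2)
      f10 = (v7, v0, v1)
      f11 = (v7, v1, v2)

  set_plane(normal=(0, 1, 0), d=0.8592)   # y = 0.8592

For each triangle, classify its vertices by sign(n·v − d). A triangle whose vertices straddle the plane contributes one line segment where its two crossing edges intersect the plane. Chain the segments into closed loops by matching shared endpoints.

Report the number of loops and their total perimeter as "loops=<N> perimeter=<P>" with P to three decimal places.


loops=1 perimeter=5.883

Straddling triangles (6 of 12):
  (v1,v0,v3) [--+] → (0.496059, 0.8592, 0)–(1.06394, 0.8592, 0)  len=0.5679
  (v1,v3,v2) [-+-] → (1.06394, 0.8592, 0)–(0.496059, 0.8592, 1.25953)  len=1.3816
  (v3,v0,v4) [+-+] → (0.496059, 0.8592, 0)–(-0.496059, 0.8592, 0)  len=0.9921
  (v3,v4,v2) [++-] → (-0.496059, 0.8592, 1.25953)–(0.496059, 0.8592, 1.25953)  len=0.9921
  (v4,v0,v5) [+--] → (-0.496059, 0.8592, 0)–(-1.06394, 0.8592, 0)  len=0.5679
  (v4,v5,v2) [+--] → (-1.06394, 0.8592, 0)–(-0.496059, 0.8592, 1.25953)  len=1.3816

Chained into 1 loop(s):
  loop 1: 6 segments, perimeter = 5.8833
Total perimeter = 5.883


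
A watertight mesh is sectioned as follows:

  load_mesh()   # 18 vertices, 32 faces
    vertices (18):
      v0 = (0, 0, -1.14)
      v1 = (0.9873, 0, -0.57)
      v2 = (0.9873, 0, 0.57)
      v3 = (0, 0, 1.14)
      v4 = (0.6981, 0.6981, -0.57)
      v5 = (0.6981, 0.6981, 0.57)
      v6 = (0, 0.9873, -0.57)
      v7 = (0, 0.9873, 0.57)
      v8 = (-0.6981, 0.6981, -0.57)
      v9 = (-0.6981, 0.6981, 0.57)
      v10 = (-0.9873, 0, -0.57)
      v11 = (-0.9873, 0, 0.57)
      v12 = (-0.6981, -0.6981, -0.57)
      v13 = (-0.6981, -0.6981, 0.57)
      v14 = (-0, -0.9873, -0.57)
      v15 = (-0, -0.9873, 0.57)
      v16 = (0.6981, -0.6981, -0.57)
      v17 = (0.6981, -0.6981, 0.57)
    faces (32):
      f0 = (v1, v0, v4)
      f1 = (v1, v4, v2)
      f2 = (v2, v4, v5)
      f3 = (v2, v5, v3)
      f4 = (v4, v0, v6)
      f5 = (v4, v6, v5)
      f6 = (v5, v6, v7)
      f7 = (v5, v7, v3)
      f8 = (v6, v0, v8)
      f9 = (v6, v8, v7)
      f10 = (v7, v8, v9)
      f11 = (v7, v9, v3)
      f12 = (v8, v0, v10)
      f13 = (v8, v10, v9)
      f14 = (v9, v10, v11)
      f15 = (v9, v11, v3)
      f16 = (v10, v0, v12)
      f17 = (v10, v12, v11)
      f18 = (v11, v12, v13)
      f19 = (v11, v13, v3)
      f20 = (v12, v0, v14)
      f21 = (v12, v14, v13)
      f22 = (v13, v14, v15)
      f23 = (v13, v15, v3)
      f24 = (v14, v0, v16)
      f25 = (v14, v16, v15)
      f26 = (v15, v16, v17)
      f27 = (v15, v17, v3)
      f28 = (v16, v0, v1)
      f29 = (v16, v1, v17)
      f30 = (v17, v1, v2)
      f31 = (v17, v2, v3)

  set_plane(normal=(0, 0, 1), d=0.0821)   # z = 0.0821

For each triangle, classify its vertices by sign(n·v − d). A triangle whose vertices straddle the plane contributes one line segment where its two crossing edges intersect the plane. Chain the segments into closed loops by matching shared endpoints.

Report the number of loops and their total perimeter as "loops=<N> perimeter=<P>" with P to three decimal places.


Straddling triangles (16 of 32):
  (v1,v4,v2) [--+] → (0.863527, 0.298775, 0.0821)–(0.9873, 0, 0.0821)  len=0.3234
  (v2,v4,v5) [+-+] → (0.863527, 0.298775, 0.0821)–(0.6981, 0.6981, 0.0821)  len=0.4322
  (v4,v6,v5) [--+] → (0.399325, 0.821873, 0.0821)–(0.6981, 0.6981, 0.0821)  len=0.3234
  (v5,v6,v7) [+-+] → (0.399325, 0.821873, 0.0821)–(0, 0.9873, 0.0821)  len=0.4322
  (v6,v8,v7) [--+] → (-0.298775, 0.863527, 0.0821)–(0, 0.9873, 0.0821)  len=0.3234
  (v7,v8,v9) [+-+] → (-0.298775, 0.863527, 0.0821)–(-0.6981, 0.6981, 0.0821)  len=0.4322
  (v8,v10,v9) [--+] → (-0.821873, 0.399325, 0.0821)–(-0.6981, 0.6981, 0.0821)  len=0.3234
  (v9,v10,v11) [+-+] → (-0.821873, 0.399325, 0.0821)–(-0.9873, 0, 0.0821)  len=0.4322
  (v10,v12,v11) [--+] → (-0.863527, -0.298775, 0.0821)–(-0.9873, 0, 0.0821)  len=0.3234
  (v11,v12,v13) [+-+] → (-0.863527, -0.298775, 0.0821)–(-0.6981, -0.6981, 0.0821)  len=0.4322
  (v12,v14,v13) [--+] → (-0.399325, -0.821873, 0.0821)–(-0.6981, -0.6981, 0.0821)  len=0.3234
  (v13,v14,v15) [+-+] → (-0.399325, -0.821873, 0.0821)–(0, -0.9873, 0.0821)  len=0.4322
  (v14,v16,v15) [--+] → (0.298775, -0.863527, 0.0821)–(0, -0.9873, 0.0821)  len=0.3234
  (v15,v16,v17) [+-+] → (0.298775, -0.863527, 0.0821)–(0.6981, -0.6981, 0.0821)  len=0.4322
  (v16,v1,v17) [--+] → (0.821873, -0.399325, 0.0821)–(0.6981, -0.6981, 0.0821)  len=0.3234
  (v17,v1,v2) [+-+] → (0.821873, -0.399325, 0.0821)–(0.9873, 0, 0.0821)  len=0.4322

Chained into 1 loop(s):
  loop 1: 16 segments, perimeter = 6.0451
Total perimeter = 6.045

loops=1 perimeter=6.045


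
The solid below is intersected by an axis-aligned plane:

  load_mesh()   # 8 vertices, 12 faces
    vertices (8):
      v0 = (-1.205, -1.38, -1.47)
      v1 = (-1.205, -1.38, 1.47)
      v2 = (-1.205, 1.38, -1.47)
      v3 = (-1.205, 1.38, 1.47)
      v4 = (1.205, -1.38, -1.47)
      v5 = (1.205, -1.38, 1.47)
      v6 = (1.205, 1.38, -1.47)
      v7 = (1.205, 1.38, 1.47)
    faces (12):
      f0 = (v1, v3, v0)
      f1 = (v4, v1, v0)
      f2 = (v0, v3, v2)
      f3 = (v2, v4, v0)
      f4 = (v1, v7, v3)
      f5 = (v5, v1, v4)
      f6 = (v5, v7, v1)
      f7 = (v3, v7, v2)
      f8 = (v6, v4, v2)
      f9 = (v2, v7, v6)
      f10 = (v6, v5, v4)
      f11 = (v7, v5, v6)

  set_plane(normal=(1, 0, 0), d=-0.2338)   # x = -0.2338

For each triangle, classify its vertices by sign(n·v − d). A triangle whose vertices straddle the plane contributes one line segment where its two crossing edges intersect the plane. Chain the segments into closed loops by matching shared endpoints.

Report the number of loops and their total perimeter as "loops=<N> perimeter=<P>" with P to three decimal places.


Straddling triangles (8 of 12):
  (v4,v1,v0) [+--] → (-0.2338, -1.38, 0.285217)–(-0.2338, -1.38, -1.47)  len=1.7552
  (v2,v4,v0) [-+-] → (-0.2338, 0.267754, -1.47)–(-0.2338, -1.38, -1.47)  len=1.6478
  (v1,v7,v3) [-+-] → (-0.2338, -0.267754, 1.47)–(-0.2338, 1.38, 1.47)  len=1.6478
  (v5,v1,v4) [+-+] → (-0.2338, -1.38, 1.47)–(-0.2338, -1.38, 0.285217)  len=1.1848
  (v5,v7,v1) [++-] → (-0.2338, -0.267754, 1.47)–(-0.2338, -1.38, 1.47)  len=1.1122
  (v3,v7,v2) [-+-] → (-0.2338, 1.38, 1.47)–(-0.2338, 1.38, -0.285217)  len=1.7552
  (v6,v4,v2) [++-] → (-0.2338, 0.267754, -1.47)–(-0.2338, 1.38, -1.47)  len=1.1122
  (v2,v7,v6) [-++] → (-0.2338, 1.38, -0.285217)–(-0.2338, 1.38, -1.47)  len=1.1848

Chained into 1 loop(s):
  loop 1: 8 segments, perimeter = 11.4000
Total perimeter = 11.400

loops=1 perimeter=11.400


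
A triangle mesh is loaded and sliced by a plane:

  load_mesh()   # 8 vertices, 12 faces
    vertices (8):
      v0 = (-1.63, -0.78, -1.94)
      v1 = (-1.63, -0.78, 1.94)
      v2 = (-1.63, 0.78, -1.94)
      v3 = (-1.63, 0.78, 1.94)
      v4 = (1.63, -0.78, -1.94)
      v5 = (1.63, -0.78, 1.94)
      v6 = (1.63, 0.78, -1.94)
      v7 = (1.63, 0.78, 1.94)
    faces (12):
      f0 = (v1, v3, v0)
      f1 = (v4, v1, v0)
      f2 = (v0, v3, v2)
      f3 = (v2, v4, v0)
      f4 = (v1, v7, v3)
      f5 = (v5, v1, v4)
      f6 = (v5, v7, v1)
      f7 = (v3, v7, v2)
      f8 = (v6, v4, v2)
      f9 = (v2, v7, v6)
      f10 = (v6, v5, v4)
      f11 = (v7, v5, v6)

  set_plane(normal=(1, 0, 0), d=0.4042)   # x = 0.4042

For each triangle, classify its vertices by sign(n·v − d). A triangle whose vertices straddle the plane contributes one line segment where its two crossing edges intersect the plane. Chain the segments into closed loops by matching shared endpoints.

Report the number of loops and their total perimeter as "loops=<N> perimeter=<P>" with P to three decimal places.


Straddling triangles (8 of 12):
  (v4,v1,v0) [+--] → (0.4042, -0.78, -0.481072)–(0.4042, -0.78, -1.94)  len=1.4589
  (v2,v4,v0) [-+-] → (0.4042, -0.193421, -1.94)–(0.4042, -0.78, -1.94)  len=0.5866
  (v1,v7,v3) [-+-] → (0.4042, 0.193421, 1.94)–(0.4042, 0.78, 1.94)  len=0.5866
  (v5,v1,v4) [+-+] → (0.4042, -0.78, 1.94)–(0.4042, -0.78, -0.481072)  len=2.4211
  (v5,v7,v1) [++-] → (0.4042, 0.193421, 1.94)–(0.4042, -0.78, 1.94)  len=0.9734
  (v3,v7,v2) [-+-] → (0.4042, 0.78, 1.94)–(0.4042, 0.78, 0.481072)  len=1.4589
  (v6,v4,v2) [++-] → (0.4042, -0.193421, -1.94)–(0.4042, 0.78, -1.94)  len=0.9734
  (v2,v7,v6) [-++] → (0.4042, 0.78, 0.481072)–(0.4042, 0.78, -1.94)  len=2.4211

Chained into 1 loop(s):
  loop 1: 8 segments, perimeter = 10.8800
Total perimeter = 10.880

loops=1 perimeter=10.880


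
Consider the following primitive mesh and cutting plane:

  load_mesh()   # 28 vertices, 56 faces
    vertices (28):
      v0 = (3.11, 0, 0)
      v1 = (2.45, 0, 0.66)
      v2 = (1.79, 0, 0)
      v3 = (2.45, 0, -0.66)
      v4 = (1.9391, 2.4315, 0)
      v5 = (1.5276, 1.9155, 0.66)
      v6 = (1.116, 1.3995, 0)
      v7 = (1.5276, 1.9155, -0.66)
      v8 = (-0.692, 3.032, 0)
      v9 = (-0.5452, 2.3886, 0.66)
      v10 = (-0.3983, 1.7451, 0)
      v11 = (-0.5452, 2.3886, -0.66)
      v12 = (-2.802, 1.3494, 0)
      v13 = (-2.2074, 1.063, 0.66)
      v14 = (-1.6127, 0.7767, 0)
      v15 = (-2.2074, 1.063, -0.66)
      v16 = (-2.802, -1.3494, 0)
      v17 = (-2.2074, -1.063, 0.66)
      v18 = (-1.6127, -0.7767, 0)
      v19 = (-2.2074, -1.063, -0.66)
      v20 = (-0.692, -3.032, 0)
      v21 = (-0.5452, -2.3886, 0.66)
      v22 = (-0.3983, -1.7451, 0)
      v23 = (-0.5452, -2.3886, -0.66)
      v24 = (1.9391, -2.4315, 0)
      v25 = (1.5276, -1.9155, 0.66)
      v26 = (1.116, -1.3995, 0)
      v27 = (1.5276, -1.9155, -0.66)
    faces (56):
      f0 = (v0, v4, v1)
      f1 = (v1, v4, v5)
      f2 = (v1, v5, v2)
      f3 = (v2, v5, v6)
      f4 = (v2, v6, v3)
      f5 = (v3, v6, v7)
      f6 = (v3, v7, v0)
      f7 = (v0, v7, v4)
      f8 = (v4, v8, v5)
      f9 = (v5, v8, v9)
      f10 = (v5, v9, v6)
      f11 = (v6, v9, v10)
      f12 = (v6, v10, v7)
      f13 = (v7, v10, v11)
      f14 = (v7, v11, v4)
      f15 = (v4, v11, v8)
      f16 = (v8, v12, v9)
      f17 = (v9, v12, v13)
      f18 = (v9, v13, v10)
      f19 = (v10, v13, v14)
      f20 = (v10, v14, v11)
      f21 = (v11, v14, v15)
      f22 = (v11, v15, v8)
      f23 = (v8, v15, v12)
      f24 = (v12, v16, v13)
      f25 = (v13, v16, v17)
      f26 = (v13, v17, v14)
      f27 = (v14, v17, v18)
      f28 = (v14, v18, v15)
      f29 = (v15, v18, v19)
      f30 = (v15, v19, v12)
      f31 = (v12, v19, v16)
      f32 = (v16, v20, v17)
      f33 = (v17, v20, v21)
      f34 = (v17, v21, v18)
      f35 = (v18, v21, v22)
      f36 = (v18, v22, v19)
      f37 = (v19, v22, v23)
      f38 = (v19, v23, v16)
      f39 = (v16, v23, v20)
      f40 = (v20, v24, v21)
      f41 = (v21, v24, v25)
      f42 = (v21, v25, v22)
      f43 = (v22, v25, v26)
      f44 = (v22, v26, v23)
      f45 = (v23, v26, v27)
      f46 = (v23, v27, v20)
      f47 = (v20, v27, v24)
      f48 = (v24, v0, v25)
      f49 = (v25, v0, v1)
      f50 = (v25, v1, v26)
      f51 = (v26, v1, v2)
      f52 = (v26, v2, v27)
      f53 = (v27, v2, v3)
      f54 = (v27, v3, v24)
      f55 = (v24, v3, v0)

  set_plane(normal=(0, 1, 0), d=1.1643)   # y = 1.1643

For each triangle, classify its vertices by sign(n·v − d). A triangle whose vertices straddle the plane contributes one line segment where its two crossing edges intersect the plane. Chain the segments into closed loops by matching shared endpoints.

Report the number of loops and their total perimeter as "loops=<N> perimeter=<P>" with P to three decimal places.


Straddling triangles (18 of 56):
  (v0,v4,v1) [-+-] → (2.54933, 1.1643, 0)–(2.20536, 1.1643, 0.343965)  len=0.4864
  (v1,v4,v5) [-++] → (2.20536, 1.1643, 0.343965)–(1.88934, 1.1643, 0.66)  len=0.4469
  (v1,v5,v2) [-+-] → (1.88934, 1.1643, 0.66)–(1.63051, 1.1643, 0.401168)  len=0.3660
  (v2,v5,v6) [-++] → (1.63051, 1.1643, 0.401168)–(1.22927, 1.1643, 0)  len=0.5674
  (v2,v6,v3) [-+-] → (1.22927, 1.1643, 0)–(1.34019, 1.1643, -0.11092)  len=0.1569
  (v3,v6,v7) [-++] → (1.34019, 1.1643, -0.11092)–(1.88934, 1.1643, -0.66)  len=0.7766
  (v3,v7,v0) [-+-] → (1.88934, 1.1643, -0.66)–(2.14817, 1.1643, -0.401168)  len=0.3660
  (v0,v7,v4) [-++] → (2.14817, 1.1643, -0.401168)–(2.54933, 1.1643, 0)  len=0.5673
  (v9,v12,v13) [++-] → (-2.41771, 1.1643, 0.426557)–(-2.08038, 1.1643, 0.66)  len=0.4102
  (v9,v13,v10) [+-+] → (-2.08038, 1.1643, 0.66)–(-1.93873, 1.1643, 0.561982)  len=0.1723
  (v10,v13,v14) [+--] → (-1.93873, 1.1643, 0.561982)–(-1.12664, 1.1643, 0)  len=0.9876
  (v10,v14,v11) [+-+] → (-1.12664, 1.1643, 0)–(-1.35601, 1.1643, -0.158705)  len=0.2789
  (v11,v14,v15) [+--] → (-1.35601, 1.1643, -0.158705)–(-2.08038, 1.1643, -0.66)  len=0.8809
  (v11,v15,v8) [+-+] → (-2.08038, 1.1643, -0.66)–(-2.12944, 1.1643, -0.626045)  len=0.0597
  (v8,v15,v12) [+-+] → (-2.12944, 1.1643, -0.626045)–(-2.41771, 1.1643, -0.426557)  len=0.3506
  (v12,v16,v13) [+--] → (-2.802, 1.1643, 0)–(-2.41771, 1.1643, 0.426557)  len=0.5741
  (v15,v19,v12) [--+] → (-2.75638, 1.1643, -0.0506409)–(-2.41771, 1.1643, -0.426557)  len=0.5060
  (v12,v19,v16) [+--] → (-2.75638, 1.1643, -0.0506409)–(-2.802, 1.1643, 0)  len=0.0682

Chained into 2 loop(s):
  loop 1: 8 segments, perimeter = 3.7336
  loop 2: 10 segments, perimeter = 4.2884
Total perimeter = 8.022

loops=2 perimeter=8.022
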